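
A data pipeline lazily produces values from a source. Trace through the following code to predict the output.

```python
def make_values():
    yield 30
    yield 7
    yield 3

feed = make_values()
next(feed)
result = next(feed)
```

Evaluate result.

Step 1: make_values() creates a generator.
Step 2: next(feed) yields 30 (consumed and discarded).
Step 3: next(feed) yields 7, assigned to result.
Therefore result = 7.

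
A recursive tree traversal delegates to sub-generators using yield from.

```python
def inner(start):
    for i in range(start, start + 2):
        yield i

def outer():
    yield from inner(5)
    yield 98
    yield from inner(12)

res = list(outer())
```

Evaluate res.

Step 1: outer() delegates to inner(5):
  yield 5
  yield 6
Step 2: yield 98
Step 3: Delegates to inner(12):
  yield 12
  yield 13
Therefore res = [5, 6, 98, 12, 13].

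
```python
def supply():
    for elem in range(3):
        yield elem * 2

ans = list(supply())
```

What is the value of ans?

Step 1: For each elem in range(3), yield elem * 2:
  elem=0: yield 0 * 2 = 0
  elem=1: yield 1 * 2 = 2
  elem=2: yield 2 * 2 = 4
Therefore ans = [0, 2, 4].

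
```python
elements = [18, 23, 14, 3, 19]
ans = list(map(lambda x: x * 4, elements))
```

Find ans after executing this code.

Step 1: Apply lambda x: x * 4 to each element:
  18 -> 72
  23 -> 92
  14 -> 56
  3 -> 12
  19 -> 76
Therefore ans = [72, 92, 56, 12, 76].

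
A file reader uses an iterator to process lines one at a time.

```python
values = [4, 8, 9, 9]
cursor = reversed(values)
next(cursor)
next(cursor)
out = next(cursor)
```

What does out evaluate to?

Step 1: reversed([4, 8, 9, 9]) gives iterator: [9, 9, 8, 4].
Step 2: First next() = 9, second next() = 9.
Step 3: Third next() = 8.
Therefore out = 8.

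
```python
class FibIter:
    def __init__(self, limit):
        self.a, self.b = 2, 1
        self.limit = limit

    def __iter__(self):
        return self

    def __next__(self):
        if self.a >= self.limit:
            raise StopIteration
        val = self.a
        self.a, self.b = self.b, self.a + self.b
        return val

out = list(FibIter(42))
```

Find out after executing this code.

Step 1: Fibonacci-like sequence (a=2, b=1) until >= 42:
  Yield 2, then a,b = 1,3
  Yield 1, then a,b = 3,4
  Yield 3, then a,b = 4,7
  Yield 4, then a,b = 7,11
  Yield 7, then a,b = 11,18
  Yield 11, then a,b = 18,29
  Yield 18, then a,b = 29,47
  Yield 29, then a,b = 47,76
Step 2: 47 >= 42, stop.
Therefore out = [2, 1, 3, 4, 7, 11, 18, 29].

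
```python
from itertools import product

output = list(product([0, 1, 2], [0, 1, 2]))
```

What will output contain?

Step 1: product([0, 1, 2], [0, 1, 2]) gives all pairs:
  (0, 0)
  (0, 1)
  (0, 2)
  (1, 0)
  (1, 1)
  (1, 2)
  (2, 0)
  (2, 1)
  (2, 2)
Therefore output = [(0, 0), (0, 1), (0, 2), (1, 0), (1, 1), (1, 2), (2, 0), (2, 1), (2, 2)].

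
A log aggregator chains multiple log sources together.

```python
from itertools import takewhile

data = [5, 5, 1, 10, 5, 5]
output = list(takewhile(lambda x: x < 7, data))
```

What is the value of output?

Step 1: takewhile stops at first element >= 7:
  5 < 7: take
  5 < 7: take
  1 < 7: take
  10 >= 7: stop
Therefore output = [5, 5, 1].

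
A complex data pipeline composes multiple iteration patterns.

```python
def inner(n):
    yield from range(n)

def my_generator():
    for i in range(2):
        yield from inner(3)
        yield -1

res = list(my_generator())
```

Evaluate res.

Step 1: For each i in range(2):
  i=0: yield from inner(3) -> [0, 1, 2], then yield -1
  i=1: yield from inner(3) -> [0, 1, 2], then yield -1
Therefore res = [0, 1, 2, -1, 0, 1, 2, -1].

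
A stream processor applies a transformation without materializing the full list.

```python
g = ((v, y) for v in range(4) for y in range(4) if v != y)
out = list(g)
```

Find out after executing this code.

Step 1: Nested generator over range(4) x range(4) where v != y:
  (0, 0): excluded (v == y)
  (0, 1): included
  (0, 2): included
  (0, 3): included
  (1, 0): included
  (1, 1): excluded (v == y)
  (1, 2): included
  (1, 3): included
  (2, 0): included
  (2, 1): included
  (2, 2): excluded (v == y)
  (2, 3): included
  (3, 0): included
  (3, 1): included
  (3, 2): included
  (3, 3): excluded (v == y)
Therefore out = [(0, 1), (0, 2), (0, 3), (1, 0), (1, 2), (1, 3), (2, 0), (2, 1), (2, 3), (3, 0), (3, 1), (3, 2)].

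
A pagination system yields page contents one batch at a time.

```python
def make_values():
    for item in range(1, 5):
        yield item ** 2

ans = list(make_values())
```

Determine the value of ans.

Step 1: For each item in range(1, 5), yield item**2:
  item=1: yield 1**2 = 1
  item=2: yield 2**2 = 4
  item=3: yield 3**2 = 9
  item=4: yield 4**2 = 16
Therefore ans = [1, 4, 9, 16].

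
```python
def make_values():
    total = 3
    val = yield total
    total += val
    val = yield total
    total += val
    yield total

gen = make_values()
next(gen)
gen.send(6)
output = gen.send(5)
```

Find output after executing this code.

Step 1: next() -> yield total=3.
Step 2: send(6) -> val=6, total = 3+6 = 9, yield 9.
Step 3: send(5) -> val=5, total = 9+5 = 14, yield 14.
Therefore output = 14.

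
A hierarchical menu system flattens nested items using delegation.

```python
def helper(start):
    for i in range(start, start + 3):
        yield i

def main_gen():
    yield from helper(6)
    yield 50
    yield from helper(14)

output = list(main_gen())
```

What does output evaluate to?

Step 1: main_gen() delegates to helper(6):
  yield 6
  yield 7
  yield 8
Step 2: yield 50
Step 3: Delegates to helper(14):
  yield 14
  yield 15
  yield 16
Therefore output = [6, 7, 8, 50, 14, 15, 16].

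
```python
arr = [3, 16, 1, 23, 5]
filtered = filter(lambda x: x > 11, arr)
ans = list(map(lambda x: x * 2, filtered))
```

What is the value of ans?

Step 1: Filter arr for elements > 11:
  3: removed
  16: kept
  1: removed
  23: kept
  5: removed
Step 2: Map x * 2 on filtered [16, 23]:
  16 -> 32
  23 -> 46
Therefore ans = [32, 46].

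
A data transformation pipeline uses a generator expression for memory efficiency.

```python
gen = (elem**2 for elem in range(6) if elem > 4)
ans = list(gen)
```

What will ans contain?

Step 1: For range(6), keep elem > 4, then square:
  elem=0: 0 <= 4, excluded
  elem=1: 1 <= 4, excluded
  elem=2: 2 <= 4, excluded
  elem=3: 3 <= 4, excluded
  elem=4: 4 <= 4, excluded
  elem=5: 5 > 4, yield 5**2 = 25
Therefore ans = [25].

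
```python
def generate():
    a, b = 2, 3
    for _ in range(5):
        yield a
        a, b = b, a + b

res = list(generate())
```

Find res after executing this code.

Step 1: Fibonacci-like sequence starting with a=2, b=3:
  Iteration 1: yield a=2, then a,b = 3,5
  Iteration 2: yield a=3, then a,b = 5,8
  Iteration 3: yield a=5, then a,b = 8,13
  Iteration 4: yield a=8, then a,b = 13,21
  Iteration 5: yield a=13, then a,b = 21,34
Therefore res = [2, 3, 5, 8, 13].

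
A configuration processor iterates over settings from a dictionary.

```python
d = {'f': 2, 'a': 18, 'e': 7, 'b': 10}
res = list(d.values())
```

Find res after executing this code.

Step 1: d.values() returns the dictionary values in insertion order.
Therefore res = [2, 18, 7, 10].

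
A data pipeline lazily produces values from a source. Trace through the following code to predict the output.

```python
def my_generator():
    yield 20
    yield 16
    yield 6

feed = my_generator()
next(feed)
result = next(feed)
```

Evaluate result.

Step 1: my_generator() creates a generator.
Step 2: next(feed) yields 20 (consumed and discarded).
Step 3: next(feed) yields 16, assigned to result.
Therefore result = 16.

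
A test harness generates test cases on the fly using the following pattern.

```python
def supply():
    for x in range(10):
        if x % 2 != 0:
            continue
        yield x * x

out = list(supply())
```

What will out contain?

Step 1: Only yield x**2 when x is divisible by 2:
  x=0: 0 % 2 == 0, yield 0**2 = 0
  x=2: 2 % 2 == 0, yield 2**2 = 4
  x=4: 4 % 2 == 0, yield 4**2 = 16
  x=6: 6 % 2 == 0, yield 6**2 = 36
  x=8: 8 % 2 == 0, yield 8**2 = 64
Therefore out = [0, 4, 16, 36, 64].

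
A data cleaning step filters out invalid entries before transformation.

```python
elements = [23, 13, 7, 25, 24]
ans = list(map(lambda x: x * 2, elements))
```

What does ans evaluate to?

Step 1: Apply lambda x: x * 2 to each element:
  23 -> 46
  13 -> 26
  7 -> 14
  25 -> 50
  24 -> 48
Therefore ans = [46, 26, 14, 50, 48].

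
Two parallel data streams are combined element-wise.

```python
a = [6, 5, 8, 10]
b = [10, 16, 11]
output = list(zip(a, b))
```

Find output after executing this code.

Step 1: zip stops at shortest (len(a)=4, len(b)=3):
  Index 0: (6, 10)
  Index 1: (5, 16)
  Index 2: (8, 11)
Step 2: Last element of a (10) has no pair, dropped.
Therefore output = [(6, 10), (5, 16), (8, 11)].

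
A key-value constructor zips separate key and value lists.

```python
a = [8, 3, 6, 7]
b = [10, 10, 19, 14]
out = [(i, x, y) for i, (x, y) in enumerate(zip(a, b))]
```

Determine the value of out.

Step 1: enumerate(zip(a, b)) gives index with paired elements:
  i=0: (8, 10)
  i=1: (3, 10)
  i=2: (6, 19)
  i=3: (7, 14)
Therefore out = [(0, 8, 10), (1, 3, 10), (2, 6, 19), (3, 7, 14)].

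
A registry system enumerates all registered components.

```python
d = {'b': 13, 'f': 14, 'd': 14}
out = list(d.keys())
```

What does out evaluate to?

Step 1: d.keys() returns the dictionary keys in insertion order.
Therefore out = ['b', 'f', 'd'].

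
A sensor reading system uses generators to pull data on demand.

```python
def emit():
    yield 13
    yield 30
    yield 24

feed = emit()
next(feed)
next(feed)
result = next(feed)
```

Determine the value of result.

Step 1: emit() creates a generator.
Step 2: next(feed) yields 13 (consumed and discarded).
Step 3: next(feed) yields 30 (consumed and discarded).
Step 4: next(feed) yields 24, assigned to result.
Therefore result = 24.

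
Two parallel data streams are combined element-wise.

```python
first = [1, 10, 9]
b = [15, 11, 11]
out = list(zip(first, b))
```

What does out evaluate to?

Step 1: zip pairs elements at same index:
  Index 0: (1, 15)
  Index 1: (10, 11)
  Index 2: (9, 11)
Therefore out = [(1, 15), (10, 11), (9, 11)].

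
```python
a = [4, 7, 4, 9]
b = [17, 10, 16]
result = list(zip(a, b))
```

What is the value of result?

Step 1: zip stops at shortest (len(a)=4, len(b)=3):
  Index 0: (4, 17)
  Index 1: (7, 10)
  Index 2: (4, 16)
Step 2: Last element of a (9) has no pair, dropped.
Therefore result = [(4, 17), (7, 10), (4, 16)].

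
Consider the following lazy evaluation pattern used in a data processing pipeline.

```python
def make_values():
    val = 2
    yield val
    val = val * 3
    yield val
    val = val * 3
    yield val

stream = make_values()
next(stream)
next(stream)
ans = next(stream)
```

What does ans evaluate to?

Step 1: Trace through generator execution:
  Yield 1: val starts at 2, yield 2
  Yield 2: val = 2 * 3 = 6, yield 6
  Yield 3: val = 6 * 3 = 18, yield 18
Step 2: First next() gets 2, second next() gets the second value, third next() yields 18.
Therefore ans = 18.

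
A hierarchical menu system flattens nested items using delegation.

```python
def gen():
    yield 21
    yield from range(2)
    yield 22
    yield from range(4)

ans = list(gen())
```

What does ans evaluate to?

Step 1: Trace yields in order:
  yield 21
  yield 0
  yield 1
  yield 22
  yield 0
  yield 1
  yield 2
  yield 3
Therefore ans = [21, 0, 1, 22, 0, 1, 2, 3].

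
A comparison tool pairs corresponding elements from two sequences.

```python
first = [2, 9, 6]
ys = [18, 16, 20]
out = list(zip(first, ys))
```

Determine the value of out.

Step 1: zip pairs elements at same index:
  Index 0: (2, 18)
  Index 1: (9, 16)
  Index 2: (6, 20)
Therefore out = [(2, 18), (9, 16), (6, 20)].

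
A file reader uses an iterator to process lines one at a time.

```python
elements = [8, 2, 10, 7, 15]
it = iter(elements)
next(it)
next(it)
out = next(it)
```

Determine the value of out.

Step 1: Create iterator over [8, 2, 10, 7, 15].
Step 2: next() consumes 8.
Step 3: next() consumes 2.
Step 4: next() returns 10.
Therefore out = 10.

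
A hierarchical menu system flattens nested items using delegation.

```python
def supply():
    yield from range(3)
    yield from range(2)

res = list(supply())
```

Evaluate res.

Step 1: Trace yields in order:
  yield 0
  yield 1
  yield 2
  yield 0
  yield 1
Therefore res = [0, 1, 2, 0, 1].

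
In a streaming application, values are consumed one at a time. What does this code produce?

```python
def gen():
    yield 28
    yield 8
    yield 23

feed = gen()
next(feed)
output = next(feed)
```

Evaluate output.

Step 1: gen() creates a generator.
Step 2: next(feed) yields 28 (consumed and discarded).
Step 3: next(feed) yields 8, assigned to output.
Therefore output = 8.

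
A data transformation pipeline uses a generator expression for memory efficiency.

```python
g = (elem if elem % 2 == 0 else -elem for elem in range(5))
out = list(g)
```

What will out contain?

Step 1: For each elem in range(5), yield elem if even, else -elem:
  elem=0: even, yield 0
  elem=1: odd, yield -1
  elem=2: even, yield 2
  elem=3: odd, yield -3
  elem=4: even, yield 4
Therefore out = [0, -1, 2, -3, 4].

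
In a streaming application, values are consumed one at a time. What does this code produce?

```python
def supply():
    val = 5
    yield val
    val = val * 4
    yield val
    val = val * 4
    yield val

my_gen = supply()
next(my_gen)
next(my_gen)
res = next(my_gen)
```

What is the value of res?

Step 1: Trace through generator execution:
  Yield 1: val starts at 5, yield 5
  Yield 2: val = 5 * 4 = 20, yield 20
  Yield 3: val = 20 * 4 = 80, yield 80
Step 2: First next() gets 5, second next() gets the second value, third next() yields 80.
Therefore res = 80.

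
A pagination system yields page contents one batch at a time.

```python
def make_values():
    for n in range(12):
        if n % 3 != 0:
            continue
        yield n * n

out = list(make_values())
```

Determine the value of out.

Step 1: Only yield n**2 when n is divisible by 3:
  n=0: 0 % 3 == 0, yield 0**2 = 0
  n=3: 3 % 3 == 0, yield 3**2 = 9
  n=6: 6 % 3 == 0, yield 6**2 = 36
  n=9: 9 % 3 == 0, yield 9**2 = 81
Therefore out = [0, 9, 36, 81].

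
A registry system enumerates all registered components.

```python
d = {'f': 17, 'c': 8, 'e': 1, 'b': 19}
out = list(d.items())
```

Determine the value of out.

Step 1: d.items() returns (key, value) pairs in insertion order.
Therefore out = [('f', 17), ('c', 8), ('e', 1), ('b', 19)].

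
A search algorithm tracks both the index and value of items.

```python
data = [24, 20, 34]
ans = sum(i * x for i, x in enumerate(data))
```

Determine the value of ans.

Step 1: Compute i * x for each (i, x) in enumerate([24, 20, 34]):
  i=0, x=24: 0*24 = 0
  i=1, x=20: 1*20 = 20
  i=2, x=34: 2*34 = 68
Step 2: sum = 0 + 20 + 68 = 88.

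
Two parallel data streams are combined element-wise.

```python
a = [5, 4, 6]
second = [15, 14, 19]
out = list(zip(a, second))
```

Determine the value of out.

Step 1: zip pairs elements at same index:
  Index 0: (5, 15)
  Index 1: (4, 14)
  Index 2: (6, 19)
Therefore out = [(5, 15), (4, 14), (6, 19)].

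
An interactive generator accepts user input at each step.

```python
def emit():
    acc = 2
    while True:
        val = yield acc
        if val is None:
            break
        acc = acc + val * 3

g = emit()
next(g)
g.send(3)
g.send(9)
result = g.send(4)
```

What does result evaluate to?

Step 1: next() -> yield acc=2.
Step 2: send(3) -> val=3, acc = 2 + 3*3 = 11, yield 11.
Step 3: send(9) -> val=9, acc = 11 + 9*3 = 38, yield 38.
Step 4: send(4) -> val=4, acc = 38 + 4*3 = 50, yield 50.
Therefore result = 50.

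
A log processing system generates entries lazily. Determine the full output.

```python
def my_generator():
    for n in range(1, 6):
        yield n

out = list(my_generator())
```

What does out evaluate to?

Step 1: The generator yields each value from range(1, 6).
Step 2: list() consumes all yields: [1, 2, 3, 4, 5].
Therefore out = [1, 2, 3, 4, 5].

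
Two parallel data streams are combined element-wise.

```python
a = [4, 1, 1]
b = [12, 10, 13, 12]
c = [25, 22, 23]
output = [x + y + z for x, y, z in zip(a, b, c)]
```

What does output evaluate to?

Step 1: zip three lists (truncates to shortest, len=3):
  4 + 12 + 25 = 41
  1 + 10 + 22 = 33
  1 + 13 + 23 = 37
Therefore output = [41, 33, 37].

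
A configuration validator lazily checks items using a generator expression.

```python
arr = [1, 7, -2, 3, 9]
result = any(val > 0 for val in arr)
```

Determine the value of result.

Step 1: Check val > 0 for each element in [1, 7, -2, 3, 9]:
  1 > 0: True
  7 > 0: True
  -2 > 0: False
  3 > 0: True
  9 > 0: True
Step 2: any() returns True.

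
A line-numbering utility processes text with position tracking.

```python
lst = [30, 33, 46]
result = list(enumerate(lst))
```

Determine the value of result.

Step 1: enumerate pairs each element with its index:
  (0, 30)
  (1, 33)
  (2, 46)
Therefore result = [(0, 30), (1, 33), (2, 46)].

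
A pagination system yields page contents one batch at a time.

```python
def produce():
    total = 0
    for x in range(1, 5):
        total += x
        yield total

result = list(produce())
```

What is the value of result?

Step 1: Generator accumulates running sum:
  x=1: total = 1, yield 1
  x=2: total = 3, yield 3
  x=3: total = 6, yield 6
  x=4: total = 10, yield 10
Therefore result = [1, 3, 6, 10].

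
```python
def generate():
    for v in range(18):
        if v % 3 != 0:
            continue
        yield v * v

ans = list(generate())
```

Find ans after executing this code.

Step 1: Only yield v**2 when v is divisible by 3:
  v=0: 0 % 3 == 0, yield 0**2 = 0
  v=3: 3 % 3 == 0, yield 3**2 = 9
  v=6: 6 % 3 == 0, yield 6**2 = 36
  v=9: 9 % 3 == 0, yield 9**2 = 81
  v=12: 12 % 3 == 0, yield 12**2 = 144
  v=15: 15 % 3 == 0, yield 15**2 = 225
Therefore ans = [0, 9, 36, 81, 144, 225].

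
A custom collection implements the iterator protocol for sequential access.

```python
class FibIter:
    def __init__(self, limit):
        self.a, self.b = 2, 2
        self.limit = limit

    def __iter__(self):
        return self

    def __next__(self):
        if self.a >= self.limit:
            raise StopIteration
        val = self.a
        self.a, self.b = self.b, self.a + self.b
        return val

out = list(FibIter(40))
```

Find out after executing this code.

Step 1: Fibonacci-like sequence (a=2, b=2) until >= 40:
  Yield 2, then a,b = 2,4
  Yield 2, then a,b = 4,6
  Yield 4, then a,b = 6,10
  Yield 6, then a,b = 10,16
  Yield 10, then a,b = 16,26
  Yield 16, then a,b = 26,42
  Yield 26, then a,b = 42,68
Step 2: 42 >= 40, stop.
Therefore out = [2, 2, 4, 6, 10, 16, 26].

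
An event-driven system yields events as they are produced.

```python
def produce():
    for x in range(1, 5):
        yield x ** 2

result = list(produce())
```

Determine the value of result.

Step 1: For each x in range(1, 5), yield x**2:
  x=1: yield 1**2 = 1
  x=2: yield 2**2 = 4
  x=3: yield 3**2 = 9
  x=4: yield 4**2 = 16
Therefore result = [1, 4, 9, 16].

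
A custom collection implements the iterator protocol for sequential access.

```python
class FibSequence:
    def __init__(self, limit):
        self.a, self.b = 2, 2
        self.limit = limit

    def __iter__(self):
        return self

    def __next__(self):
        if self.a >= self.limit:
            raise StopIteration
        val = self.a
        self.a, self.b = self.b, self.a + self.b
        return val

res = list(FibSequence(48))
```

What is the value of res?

Step 1: Fibonacci-like sequence (a=2, b=2) until >= 48:
  Yield 2, then a,b = 2,4
  Yield 2, then a,b = 4,6
  Yield 4, then a,b = 6,10
  Yield 6, then a,b = 10,16
  Yield 10, then a,b = 16,26
  Yield 16, then a,b = 26,42
  Yield 26, then a,b = 42,68
  Yield 42, then a,b = 68,110
Step 2: 68 >= 48, stop.
Therefore res = [2, 2, 4, 6, 10, 16, 26, 42].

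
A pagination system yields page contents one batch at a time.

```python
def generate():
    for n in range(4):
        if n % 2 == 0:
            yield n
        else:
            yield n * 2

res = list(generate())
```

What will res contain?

Step 1: For each n in range(4), yield n if even, else n*2:
  n=0 (even): yield 0
  n=1 (odd): yield 1*2 = 2
  n=2 (even): yield 2
  n=3 (odd): yield 3*2 = 6
Therefore res = [0, 2, 2, 6].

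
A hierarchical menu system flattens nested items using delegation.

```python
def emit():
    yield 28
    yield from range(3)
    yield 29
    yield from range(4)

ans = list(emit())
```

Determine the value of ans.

Step 1: Trace yields in order:
  yield 28
  yield 0
  yield 1
  yield 2
  yield 29
  yield 0
  yield 1
  yield 2
  yield 3
Therefore ans = [28, 0, 1, 2, 29, 0, 1, 2, 3].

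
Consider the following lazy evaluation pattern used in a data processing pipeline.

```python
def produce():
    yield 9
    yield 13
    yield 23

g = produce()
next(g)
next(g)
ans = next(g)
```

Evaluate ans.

Step 1: produce() creates a generator.
Step 2: next(g) yields 9 (consumed and discarded).
Step 3: next(g) yields 13 (consumed and discarded).
Step 4: next(g) yields 23, assigned to ans.
Therefore ans = 23.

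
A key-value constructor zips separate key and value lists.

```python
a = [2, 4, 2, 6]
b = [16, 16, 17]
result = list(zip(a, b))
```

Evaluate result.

Step 1: zip stops at shortest (len(a)=4, len(b)=3):
  Index 0: (2, 16)
  Index 1: (4, 16)
  Index 2: (2, 17)
Step 2: Last element of a (6) has no pair, dropped.
Therefore result = [(2, 16), (4, 16), (2, 17)].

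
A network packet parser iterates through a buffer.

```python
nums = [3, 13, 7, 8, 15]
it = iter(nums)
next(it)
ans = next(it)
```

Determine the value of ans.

Step 1: Create iterator over [3, 13, 7, 8, 15].
Step 2: next() consumes 3.
Step 3: next() returns 13.
Therefore ans = 13.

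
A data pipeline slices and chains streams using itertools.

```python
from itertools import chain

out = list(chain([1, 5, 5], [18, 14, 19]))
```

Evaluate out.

Step 1: chain() concatenates iterables: [1, 5, 5] + [18, 14, 19].
Therefore out = [1, 5, 5, 18, 14, 19].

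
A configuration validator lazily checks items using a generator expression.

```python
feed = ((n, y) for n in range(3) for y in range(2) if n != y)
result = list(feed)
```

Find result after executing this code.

Step 1: Nested generator over range(3) x range(2) where n != y:
  (0, 0): excluded (n == y)
  (0, 1): included
  (1, 0): included
  (1, 1): excluded (n == y)
  (2, 0): included
  (2, 1): included
Therefore result = [(0, 1), (1, 0), (2, 0), (2, 1)].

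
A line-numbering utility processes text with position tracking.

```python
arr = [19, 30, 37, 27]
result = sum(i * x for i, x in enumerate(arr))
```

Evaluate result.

Step 1: Compute i * x for each (i, x) in enumerate([19, 30, 37, 27]):
  i=0, x=19: 0*19 = 0
  i=1, x=30: 1*30 = 30
  i=2, x=37: 2*37 = 74
  i=3, x=27: 3*27 = 81
Step 2: sum = 0 + 30 + 74 + 81 = 185.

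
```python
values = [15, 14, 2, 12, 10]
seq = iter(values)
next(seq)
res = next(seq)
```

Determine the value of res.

Step 1: Create iterator over [15, 14, 2, 12, 10].
Step 2: next() consumes 15.
Step 3: next() returns 14.
Therefore res = 14.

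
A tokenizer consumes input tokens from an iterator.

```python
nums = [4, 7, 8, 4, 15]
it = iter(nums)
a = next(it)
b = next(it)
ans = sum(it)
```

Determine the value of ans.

Step 1: Create iterator over [4, 7, 8, 4, 15].
Step 2: a = next() = 4, b = next() = 7.
Step 3: sum() of remaining [8, 4, 15] = 27.
Therefore ans = 27.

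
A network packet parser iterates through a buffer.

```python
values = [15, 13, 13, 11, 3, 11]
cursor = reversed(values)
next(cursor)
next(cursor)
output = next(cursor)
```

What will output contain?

Step 1: reversed([15, 13, 13, 11, 3, 11]) gives iterator: [11, 3, 11, 13, 13, 15].
Step 2: First next() = 11, second next() = 3.
Step 3: Third next() = 11.
Therefore output = 11.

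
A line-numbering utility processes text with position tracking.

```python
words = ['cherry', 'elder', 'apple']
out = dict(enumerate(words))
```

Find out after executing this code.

Step 1: enumerate pairs indices with words:
  0 -> 'cherry'
  1 -> 'elder'
  2 -> 'apple'
Therefore out = {0: 'cherry', 1: 'elder', 2: 'apple'}.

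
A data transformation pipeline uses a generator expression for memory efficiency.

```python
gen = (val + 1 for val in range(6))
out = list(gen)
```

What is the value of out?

Step 1: For each val in range(6), compute val+1:
  val=0: 0+1 = 1
  val=1: 1+1 = 2
  val=2: 2+1 = 3
  val=3: 3+1 = 4
  val=4: 4+1 = 5
  val=5: 5+1 = 6
Therefore out = [1, 2, 3, 4, 5, 6].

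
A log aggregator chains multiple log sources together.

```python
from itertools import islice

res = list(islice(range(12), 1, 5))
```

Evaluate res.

Step 1: islice(range(12), 1, 5) takes elements at indices [1, 5).
Step 2: Elements: [1, 2, 3, 4].
Therefore res = [1, 2, 3, 4].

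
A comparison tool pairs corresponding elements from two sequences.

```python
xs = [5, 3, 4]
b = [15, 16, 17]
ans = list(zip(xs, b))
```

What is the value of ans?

Step 1: zip pairs elements at same index:
  Index 0: (5, 15)
  Index 1: (3, 16)
  Index 2: (4, 17)
Therefore ans = [(5, 15), (3, 16), (4, 17)].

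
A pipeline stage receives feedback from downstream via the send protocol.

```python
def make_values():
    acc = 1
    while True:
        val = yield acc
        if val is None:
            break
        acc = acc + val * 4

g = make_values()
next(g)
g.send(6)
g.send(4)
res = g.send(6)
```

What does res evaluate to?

Step 1: next() -> yield acc=1.
Step 2: send(6) -> val=6, acc = 1 + 6*4 = 25, yield 25.
Step 3: send(4) -> val=4, acc = 25 + 4*4 = 41, yield 41.
Step 4: send(6) -> val=6, acc = 41 + 6*4 = 65, yield 65.
Therefore res = 65.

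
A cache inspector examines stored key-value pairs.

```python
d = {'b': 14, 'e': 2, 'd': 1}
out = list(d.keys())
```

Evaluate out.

Step 1: d.keys() returns the dictionary keys in insertion order.
Therefore out = ['b', 'e', 'd'].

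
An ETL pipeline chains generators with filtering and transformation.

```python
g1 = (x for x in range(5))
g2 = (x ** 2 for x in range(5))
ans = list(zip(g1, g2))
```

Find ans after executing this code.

Step 1: g1 produces [0, 1, 2, 3, 4].
Step 2: g2 produces [0, 1, 4, 9, 16].
Step 3: zip pairs them: [(0, 0), (1, 1), (2, 4), (3, 9), (4, 16)].
Therefore ans = [(0, 0), (1, 1), (2, 4), (3, 9), (4, 16)].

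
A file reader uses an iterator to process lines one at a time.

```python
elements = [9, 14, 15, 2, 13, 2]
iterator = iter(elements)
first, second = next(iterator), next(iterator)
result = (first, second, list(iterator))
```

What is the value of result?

Step 1: Create iterator over [9, 14, 15, 2, 13, 2].
Step 2: first = 9, second = 14.
Step 3: Remaining elements: [15, 2, 13, 2].
Therefore result = (9, 14, [15, 2, 13, 2]).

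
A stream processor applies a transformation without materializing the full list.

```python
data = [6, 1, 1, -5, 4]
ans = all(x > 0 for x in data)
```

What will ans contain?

Step 1: Check x > 0 for each element in [6, 1, 1, -5, 4]:
  6 > 0: True
  1 > 0: True
  1 > 0: True
  -5 > 0: False
  4 > 0: True
Step 2: all() returns False.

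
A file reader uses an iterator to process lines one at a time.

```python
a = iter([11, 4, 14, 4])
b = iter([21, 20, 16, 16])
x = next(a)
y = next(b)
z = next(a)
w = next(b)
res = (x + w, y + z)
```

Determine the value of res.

Step 1: a iterates [11, 4, 14, 4], b iterates [21, 20, 16, 16].
Step 2: x = next(a) = 11, y = next(b) = 21.
Step 3: z = next(a) = 4, w = next(b) = 20.
Step 4: res = (11 + 20, 21 + 4) = (31, 25).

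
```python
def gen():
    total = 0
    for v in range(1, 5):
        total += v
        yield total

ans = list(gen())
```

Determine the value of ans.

Step 1: Generator accumulates running sum:
  v=1: total = 1, yield 1
  v=2: total = 3, yield 3
  v=3: total = 6, yield 6
  v=4: total = 10, yield 10
Therefore ans = [1, 3, 6, 10].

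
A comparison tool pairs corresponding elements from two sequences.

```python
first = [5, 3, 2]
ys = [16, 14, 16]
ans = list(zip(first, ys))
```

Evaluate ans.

Step 1: zip pairs elements at same index:
  Index 0: (5, 16)
  Index 1: (3, 14)
  Index 2: (2, 16)
Therefore ans = [(5, 16), (3, 14), (2, 16)].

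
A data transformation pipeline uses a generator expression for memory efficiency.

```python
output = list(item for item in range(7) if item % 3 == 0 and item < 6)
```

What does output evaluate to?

Step 1: Filter range(7) where item % 3 == 0 and item < 6:
  item=0: both conditions met, included
  item=1: excluded (1 % 3 != 0)
  item=2: excluded (2 % 3 != 0)
  item=3: both conditions met, included
  item=4: excluded (4 % 3 != 0)
  item=5: excluded (5 % 3 != 0)
  item=6: excluded (6 >= 6)
Therefore output = [0, 3].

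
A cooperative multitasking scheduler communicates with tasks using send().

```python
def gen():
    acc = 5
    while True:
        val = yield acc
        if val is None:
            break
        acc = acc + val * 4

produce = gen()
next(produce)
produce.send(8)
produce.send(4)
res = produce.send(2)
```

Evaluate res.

Step 1: next() -> yield acc=5.
Step 2: send(8) -> val=8, acc = 5 + 8*4 = 37, yield 37.
Step 3: send(4) -> val=4, acc = 37 + 4*4 = 53, yield 53.
Step 4: send(2) -> val=2, acc = 53 + 2*4 = 61, yield 61.
Therefore res = 61.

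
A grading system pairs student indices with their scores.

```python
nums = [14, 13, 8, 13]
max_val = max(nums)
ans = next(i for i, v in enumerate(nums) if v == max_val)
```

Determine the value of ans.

Step 1: max([14, 13, 8, 13]) = 14.
Step 2: Find first index where value == 14:
  Index 0: 14 == 14, found!
Therefore ans = 0.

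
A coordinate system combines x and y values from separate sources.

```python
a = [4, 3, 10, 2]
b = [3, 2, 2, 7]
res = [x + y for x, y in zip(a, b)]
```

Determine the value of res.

Step 1: Add corresponding elements:
  4 + 3 = 7
  3 + 2 = 5
  10 + 2 = 12
  2 + 7 = 9
Therefore res = [7, 5, 12, 9].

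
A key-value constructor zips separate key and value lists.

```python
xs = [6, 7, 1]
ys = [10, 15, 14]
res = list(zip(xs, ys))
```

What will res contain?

Step 1: zip pairs elements at same index:
  Index 0: (6, 10)
  Index 1: (7, 15)
  Index 2: (1, 14)
Therefore res = [(6, 10), (7, 15), (1, 14)].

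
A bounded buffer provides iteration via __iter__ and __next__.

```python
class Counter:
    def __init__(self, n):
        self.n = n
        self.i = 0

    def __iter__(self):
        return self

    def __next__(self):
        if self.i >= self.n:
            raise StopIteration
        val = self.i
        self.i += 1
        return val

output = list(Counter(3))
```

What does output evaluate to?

Step 1: Counter(3) creates an iterator counting 0 to 2.
Step 2: list() consumes all values: [0, 1, 2].
Therefore output = [0, 1, 2].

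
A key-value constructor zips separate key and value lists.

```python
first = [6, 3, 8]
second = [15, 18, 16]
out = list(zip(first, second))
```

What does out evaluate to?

Step 1: zip pairs elements at same index:
  Index 0: (6, 15)
  Index 1: (3, 18)
  Index 2: (8, 16)
Therefore out = [(6, 15), (3, 18), (8, 16)].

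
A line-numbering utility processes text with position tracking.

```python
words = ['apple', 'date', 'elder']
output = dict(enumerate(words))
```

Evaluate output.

Step 1: enumerate pairs indices with words:
  0 -> 'apple'
  1 -> 'date'
  2 -> 'elder'
Therefore output = {0: 'apple', 1: 'date', 2: 'elder'}.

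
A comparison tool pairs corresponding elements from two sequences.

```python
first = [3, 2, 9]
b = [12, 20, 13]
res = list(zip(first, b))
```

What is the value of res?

Step 1: zip pairs elements at same index:
  Index 0: (3, 12)
  Index 1: (2, 20)
  Index 2: (9, 13)
Therefore res = [(3, 12), (2, 20), (9, 13)].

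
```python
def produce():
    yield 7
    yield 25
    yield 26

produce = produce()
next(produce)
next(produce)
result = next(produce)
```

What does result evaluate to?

Step 1: produce() creates a generator.
Step 2: next(produce) yields 7 (consumed and discarded).
Step 3: next(produce) yields 25 (consumed and discarded).
Step 4: next(produce) yields 26, assigned to result.
Therefore result = 26.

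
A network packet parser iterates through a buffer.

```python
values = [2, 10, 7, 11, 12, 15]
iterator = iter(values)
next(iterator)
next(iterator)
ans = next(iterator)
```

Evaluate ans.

Step 1: Create iterator over [2, 10, 7, 11, 12, 15].
Step 2: next() consumes 2.
Step 3: next() consumes 10.
Step 4: next() returns 7.
Therefore ans = 7.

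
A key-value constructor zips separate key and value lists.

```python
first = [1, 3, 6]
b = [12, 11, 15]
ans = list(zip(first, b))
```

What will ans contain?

Step 1: zip pairs elements at same index:
  Index 0: (1, 12)
  Index 1: (3, 11)
  Index 2: (6, 15)
Therefore ans = [(1, 12), (3, 11), (6, 15)].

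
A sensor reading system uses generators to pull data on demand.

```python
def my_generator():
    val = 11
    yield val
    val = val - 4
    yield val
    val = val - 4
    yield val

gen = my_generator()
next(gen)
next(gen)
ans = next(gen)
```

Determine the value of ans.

Step 1: Trace through generator execution:
  Yield 1: val starts at 11, yield 11
  Yield 2: val = 11 - 4 = 7, yield 7
  Yield 3: val = 7 - 4 = 3, yield 3
Step 2: First next() gets 11, second next() gets the second value, third next() yields 3.
Therefore ans = 3.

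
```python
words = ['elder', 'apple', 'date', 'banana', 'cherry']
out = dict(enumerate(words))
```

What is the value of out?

Step 1: enumerate pairs indices with words:
  0 -> 'elder'
  1 -> 'apple'
  2 -> 'date'
  3 -> 'banana'
  4 -> 'cherry'
Therefore out = {0: 'elder', 1: 'apple', 2: 'date', 3: 'banana', 4: 'cherry'}.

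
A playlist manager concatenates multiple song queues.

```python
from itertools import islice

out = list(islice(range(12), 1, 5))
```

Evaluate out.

Step 1: islice(range(12), 1, 5) takes elements at indices [1, 5).
Step 2: Elements: [1, 2, 3, 4].
Therefore out = [1, 2, 3, 4].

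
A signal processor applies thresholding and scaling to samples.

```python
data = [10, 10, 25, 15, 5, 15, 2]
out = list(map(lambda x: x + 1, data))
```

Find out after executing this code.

Step 1: Apply lambda x: x + 1 to each element:
  10 -> 11
  10 -> 11
  25 -> 26
  15 -> 16
  5 -> 6
  15 -> 16
  2 -> 3
Therefore out = [11, 11, 26, 16, 6, 16, 3].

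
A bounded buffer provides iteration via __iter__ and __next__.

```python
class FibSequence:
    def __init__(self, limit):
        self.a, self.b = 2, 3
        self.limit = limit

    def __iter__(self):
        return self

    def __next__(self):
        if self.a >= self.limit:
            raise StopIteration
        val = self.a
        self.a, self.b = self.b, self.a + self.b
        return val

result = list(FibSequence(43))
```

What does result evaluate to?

Step 1: Fibonacci-like sequence (a=2, b=3) until >= 43:
  Yield 2, then a,b = 3,5
  Yield 3, then a,b = 5,8
  Yield 5, then a,b = 8,13
  Yield 8, then a,b = 13,21
  Yield 13, then a,b = 21,34
  Yield 21, then a,b = 34,55
  Yield 34, then a,b = 55,89
Step 2: 55 >= 43, stop.
Therefore result = [2, 3, 5, 8, 13, 21, 34].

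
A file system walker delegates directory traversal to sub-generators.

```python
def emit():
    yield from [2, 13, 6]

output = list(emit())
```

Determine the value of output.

Step 1: yield from delegates to the iterable, yielding each element.
Step 2: Collected values: [2, 13, 6].
Therefore output = [2, 13, 6].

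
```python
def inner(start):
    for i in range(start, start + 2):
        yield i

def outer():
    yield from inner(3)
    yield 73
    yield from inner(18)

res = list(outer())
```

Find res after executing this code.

Step 1: outer() delegates to inner(3):
  yield 3
  yield 4
Step 2: yield 73
Step 3: Delegates to inner(18):
  yield 18
  yield 19
Therefore res = [3, 4, 73, 18, 19].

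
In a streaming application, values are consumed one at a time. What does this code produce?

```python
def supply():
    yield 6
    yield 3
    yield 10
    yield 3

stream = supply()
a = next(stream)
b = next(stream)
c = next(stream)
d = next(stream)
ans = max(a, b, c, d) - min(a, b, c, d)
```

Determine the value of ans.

Step 1: Create generator and consume all values:
  a = next(stream) = 6
  b = next(stream) = 3
  c = next(stream) = 10
  d = next(stream) = 3
Step 2: max = 10, min = 3, ans = 10 - 3 = 7.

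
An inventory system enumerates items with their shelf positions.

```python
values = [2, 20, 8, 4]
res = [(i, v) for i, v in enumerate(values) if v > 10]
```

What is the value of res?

Step 1: Filter enumerate([2, 20, 8, 4]) keeping v > 10:
  (0, 2): 2 <= 10, excluded
  (1, 20): 20 > 10, included
  (2, 8): 8 <= 10, excluded
  (3, 4): 4 <= 10, excluded
Therefore res = [(1, 20)].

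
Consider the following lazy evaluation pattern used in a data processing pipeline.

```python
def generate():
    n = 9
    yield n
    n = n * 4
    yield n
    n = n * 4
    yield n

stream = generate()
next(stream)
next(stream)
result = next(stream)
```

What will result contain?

Step 1: Trace through generator execution:
  Yield 1: n starts at 9, yield 9
  Yield 2: n = 9 * 4 = 36, yield 36
  Yield 3: n = 36 * 4 = 144, yield 144
Step 2: First next() gets 9, second next() gets the second value, third next() yields 144.
Therefore result = 144.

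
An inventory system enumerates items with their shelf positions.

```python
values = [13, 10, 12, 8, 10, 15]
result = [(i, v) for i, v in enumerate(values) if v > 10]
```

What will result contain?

Step 1: Filter enumerate([13, 10, 12, 8, 10, 15]) keeping v > 10:
  (0, 13): 13 > 10, included
  (1, 10): 10 <= 10, excluded
  (2, 12): 12 > 10, included
  (3, 8): 8 <= 10, excluded
  (4, 10): 10 <= 10, excluded
  (5, 15): 15 > 10, included
Therefore result = [(0, 13), (2, 12), (5, 15)].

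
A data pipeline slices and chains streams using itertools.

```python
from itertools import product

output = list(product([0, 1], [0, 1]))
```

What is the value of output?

Step 1: product([0, 1], [0, 1]) gives all pairs:
  (0, 0)
  (0, 1)
  (1, 0)
  (1, 1)
Therefore output = [(0, 0), (0, 1), (1, 0), (1, 1)].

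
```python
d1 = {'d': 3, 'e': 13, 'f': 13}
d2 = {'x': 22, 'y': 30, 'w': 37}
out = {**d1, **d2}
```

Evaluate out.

Step 1: Merge d1 and d2 (d2 values override on key conflicts).
Step 2: d1 has keys ['d', 'e', 'f'], d2 has keys ['x', 'y', 'w'].
Therefore out = {'d': 3, 'e': 13, 'f': 13, 'x': 22, 'y': 30, 'w': 37}.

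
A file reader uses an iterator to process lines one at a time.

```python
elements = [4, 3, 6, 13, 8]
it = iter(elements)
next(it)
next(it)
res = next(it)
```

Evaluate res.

Step 1: Create iterator over [4, 3, 6, 13, 8].
Step 2: next() consumes 4.
Step 3: next() consumes 3.
Step 4: next() returns 6.
Therefore res = 6.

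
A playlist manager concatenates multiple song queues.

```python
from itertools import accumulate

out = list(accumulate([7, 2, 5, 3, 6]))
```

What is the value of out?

Step 1: accumulate computes running sums:
  + 7 = 7
  + 2 = 9
  + 5 = 14
  + 3 = 17
  + 6 = 23
Therefore out = [7, 9, 14, 17, 23].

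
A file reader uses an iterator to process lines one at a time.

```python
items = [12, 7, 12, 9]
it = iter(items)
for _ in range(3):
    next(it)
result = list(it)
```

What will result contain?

Step 1: Create iterator over [12, 7, 12, 9].
Step 2: Advance 3 positions (consuming [12, 7, 12]).
Step 3: list() collects remaining elements: [9].
Therefore result = [9].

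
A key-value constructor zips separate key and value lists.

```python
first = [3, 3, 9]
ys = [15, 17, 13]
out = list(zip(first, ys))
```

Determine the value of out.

Step 1: zip pairs elements at same index:
  Index 0: (3, 15)
  Index 1: (3, 17)
  Index 2: (9, 13)
Therefore out = [(3, 15), (3, 17), (9, 13)].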